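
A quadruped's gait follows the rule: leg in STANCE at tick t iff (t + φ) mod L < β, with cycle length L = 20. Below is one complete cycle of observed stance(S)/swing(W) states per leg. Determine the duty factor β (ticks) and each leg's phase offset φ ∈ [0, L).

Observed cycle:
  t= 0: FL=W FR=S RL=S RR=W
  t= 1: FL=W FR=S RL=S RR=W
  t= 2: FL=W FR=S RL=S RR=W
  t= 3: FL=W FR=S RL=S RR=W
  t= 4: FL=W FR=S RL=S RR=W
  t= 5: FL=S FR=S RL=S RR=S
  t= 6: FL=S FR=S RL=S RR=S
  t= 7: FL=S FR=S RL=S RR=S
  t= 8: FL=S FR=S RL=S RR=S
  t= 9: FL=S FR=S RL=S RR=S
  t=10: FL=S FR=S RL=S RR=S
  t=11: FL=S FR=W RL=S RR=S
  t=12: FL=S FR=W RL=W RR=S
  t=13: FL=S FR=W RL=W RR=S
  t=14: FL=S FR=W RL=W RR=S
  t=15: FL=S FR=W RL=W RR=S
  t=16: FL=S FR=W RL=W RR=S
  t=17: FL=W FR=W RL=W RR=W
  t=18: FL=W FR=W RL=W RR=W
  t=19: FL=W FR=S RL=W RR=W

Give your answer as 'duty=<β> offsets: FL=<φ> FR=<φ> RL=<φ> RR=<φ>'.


duty=12 offsets: FL=15 FR=1 RL=0 RR=15

duty β = stance ticks per leg = 12
FL: stance ticks = 12; W→S at t=5 → φ=15
FR: stance ticks = 12; W→S at t=19 → φ=1
RL: stance ticks = 12; W→S at t=0 → φ=0
RR: stance ticks = 12; W→S at t=5 → φ=15


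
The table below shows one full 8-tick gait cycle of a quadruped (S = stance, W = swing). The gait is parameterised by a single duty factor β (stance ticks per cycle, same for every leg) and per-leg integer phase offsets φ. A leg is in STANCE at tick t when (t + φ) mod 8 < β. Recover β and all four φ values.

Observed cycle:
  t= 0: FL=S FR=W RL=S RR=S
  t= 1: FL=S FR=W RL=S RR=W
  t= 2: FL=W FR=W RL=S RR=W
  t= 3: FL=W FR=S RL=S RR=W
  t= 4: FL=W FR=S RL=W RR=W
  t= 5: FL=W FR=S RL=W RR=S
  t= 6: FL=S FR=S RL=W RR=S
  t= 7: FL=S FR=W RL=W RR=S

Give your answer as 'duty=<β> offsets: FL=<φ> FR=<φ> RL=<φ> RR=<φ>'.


duty=4 offsets: FL=2 FR=5 RL=0 RR=3

duty β = stance ticks per leg = 4
FL: stance ticks = 4; W→S at t=6 → φ=2
FR: stance ticks = 4; W→S at t=3 → φ=5
RL: stance ticks = 4; W→S at t=0 → φ=0
RR: stance ticks = 4; W→S at t=5 → φ=3


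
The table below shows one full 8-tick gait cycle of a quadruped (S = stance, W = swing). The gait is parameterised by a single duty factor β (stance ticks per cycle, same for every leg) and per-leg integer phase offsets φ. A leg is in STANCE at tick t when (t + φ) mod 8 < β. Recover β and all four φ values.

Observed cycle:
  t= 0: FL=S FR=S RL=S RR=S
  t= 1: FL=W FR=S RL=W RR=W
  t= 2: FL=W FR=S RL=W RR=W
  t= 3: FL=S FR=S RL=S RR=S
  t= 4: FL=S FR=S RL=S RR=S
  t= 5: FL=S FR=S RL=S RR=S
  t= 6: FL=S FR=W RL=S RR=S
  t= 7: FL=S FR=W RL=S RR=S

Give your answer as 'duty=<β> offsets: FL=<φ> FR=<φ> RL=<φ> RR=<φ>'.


duty=6 offsets: FL=5 FR=0 RL=5 RR=5

duty β = stance ticks per leg = 6
FL: stance ticks = 6; W→S at t=3 → φ=5
FR: stance ticks = 6; W→S at t=0 → φ=0
RL: stance ticks = 6; W→S at t=3 → φ=5
RR: stance ticks = 6; W→S at t=3 → φ=5


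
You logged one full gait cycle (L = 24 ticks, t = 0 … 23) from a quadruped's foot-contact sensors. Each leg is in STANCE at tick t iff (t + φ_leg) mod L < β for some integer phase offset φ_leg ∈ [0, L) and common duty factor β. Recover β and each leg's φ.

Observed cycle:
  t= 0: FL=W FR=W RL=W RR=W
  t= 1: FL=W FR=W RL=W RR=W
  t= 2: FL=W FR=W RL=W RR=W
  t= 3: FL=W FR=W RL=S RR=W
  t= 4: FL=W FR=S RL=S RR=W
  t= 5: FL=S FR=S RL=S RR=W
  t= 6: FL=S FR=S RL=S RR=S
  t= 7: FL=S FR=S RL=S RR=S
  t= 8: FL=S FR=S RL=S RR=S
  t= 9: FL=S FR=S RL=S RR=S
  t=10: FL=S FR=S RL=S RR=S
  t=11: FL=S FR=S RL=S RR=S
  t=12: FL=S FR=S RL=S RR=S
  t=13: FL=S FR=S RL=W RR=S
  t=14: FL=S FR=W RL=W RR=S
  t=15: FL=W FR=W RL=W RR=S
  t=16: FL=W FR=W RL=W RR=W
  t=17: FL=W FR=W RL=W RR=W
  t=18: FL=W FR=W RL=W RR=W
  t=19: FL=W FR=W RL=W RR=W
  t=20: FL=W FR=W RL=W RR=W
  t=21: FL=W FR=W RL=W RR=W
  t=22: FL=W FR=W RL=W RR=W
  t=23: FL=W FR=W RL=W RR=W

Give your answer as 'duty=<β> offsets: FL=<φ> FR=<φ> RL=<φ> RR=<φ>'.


duty β = stance ticks per leg = 10
FL: stance ticks = 10; W→S at t=5 → φ=19
FR: stance ticks = 10; W→S at t=4 → φ=20
RL: stance ticks = 10; W→S at t=3 → φ=21
RR: stance ticks = 10; W→S at t=6 → φ=18

duty=10 offsets: FL=19 FR=20 RL=21 RR=18


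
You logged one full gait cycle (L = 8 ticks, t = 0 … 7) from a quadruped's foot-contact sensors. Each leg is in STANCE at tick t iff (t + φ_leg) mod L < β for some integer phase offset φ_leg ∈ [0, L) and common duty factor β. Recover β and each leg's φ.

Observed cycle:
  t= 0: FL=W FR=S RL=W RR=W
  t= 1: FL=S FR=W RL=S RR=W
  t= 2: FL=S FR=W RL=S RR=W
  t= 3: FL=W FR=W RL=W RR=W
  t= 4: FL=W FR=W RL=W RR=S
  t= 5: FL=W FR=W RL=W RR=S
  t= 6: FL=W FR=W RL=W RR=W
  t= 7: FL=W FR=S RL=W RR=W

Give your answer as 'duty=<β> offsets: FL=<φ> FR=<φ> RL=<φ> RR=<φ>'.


duty β = stance ticks per leg = 2
FL: stance ticks = 2; W→S at t=1 → φ=7
FR: stance ticks = 2; W→S at t=7 → φ=1
RL: stance ticks = 2; W→S at t=1 → φ=7
RR: stance ticks = 2; W→S at t=4 → φ=4

duty=2 offsets: FL=7 FR=1 RL=7 RR=4


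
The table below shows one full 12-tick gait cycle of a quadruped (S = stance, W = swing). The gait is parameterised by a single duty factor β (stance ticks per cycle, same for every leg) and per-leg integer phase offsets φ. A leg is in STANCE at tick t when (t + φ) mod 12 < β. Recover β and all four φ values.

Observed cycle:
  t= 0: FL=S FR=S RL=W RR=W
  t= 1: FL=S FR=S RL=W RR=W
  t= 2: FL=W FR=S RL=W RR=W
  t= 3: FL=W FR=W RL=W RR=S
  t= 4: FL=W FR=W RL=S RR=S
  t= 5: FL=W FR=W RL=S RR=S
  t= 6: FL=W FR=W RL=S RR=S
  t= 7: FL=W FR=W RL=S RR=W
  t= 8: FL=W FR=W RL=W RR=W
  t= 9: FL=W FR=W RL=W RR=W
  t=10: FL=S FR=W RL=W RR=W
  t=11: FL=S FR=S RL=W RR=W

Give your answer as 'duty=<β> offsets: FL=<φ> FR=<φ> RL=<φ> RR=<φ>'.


duty=4 offsets: FL=2 FR=1 RL=8 RR=9

duty β = stance ticks per leg = 4
FL: stance ticks = 4; W→S at t=10 → φ=2
FR: stance ticks = 4; W→S at t=11 → φ=1
RL: stance ticks = 4; W→S at t=4 → φ=8
RR: stance ticks = 4; W→S at t=3 → φ=9


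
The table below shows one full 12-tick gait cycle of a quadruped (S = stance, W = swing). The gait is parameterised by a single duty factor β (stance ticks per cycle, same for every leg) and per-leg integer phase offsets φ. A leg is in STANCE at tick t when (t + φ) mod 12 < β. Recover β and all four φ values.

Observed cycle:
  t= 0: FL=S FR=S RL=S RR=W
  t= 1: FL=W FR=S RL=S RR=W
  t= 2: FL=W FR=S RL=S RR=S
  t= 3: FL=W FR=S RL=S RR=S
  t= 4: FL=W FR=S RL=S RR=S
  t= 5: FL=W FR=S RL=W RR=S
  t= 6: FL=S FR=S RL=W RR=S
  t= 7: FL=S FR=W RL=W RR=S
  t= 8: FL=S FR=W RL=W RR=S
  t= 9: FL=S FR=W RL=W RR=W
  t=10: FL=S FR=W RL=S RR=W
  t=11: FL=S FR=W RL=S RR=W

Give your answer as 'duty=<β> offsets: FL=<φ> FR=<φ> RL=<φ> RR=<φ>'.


duty=7 offsets: FL=6 FR=0 RL=2 RR=10

duty β = stance ticks per leg = 7
FL: stance ticks = 7; W→S at t=6 → φ=6
FR: stance ticks = 7; W→S at t=0 → φ=0
RL: stance ticks = 7; W→S at t=10 → φ=2
RR: stance ticks = 7; W→S at t=2 → φ=10


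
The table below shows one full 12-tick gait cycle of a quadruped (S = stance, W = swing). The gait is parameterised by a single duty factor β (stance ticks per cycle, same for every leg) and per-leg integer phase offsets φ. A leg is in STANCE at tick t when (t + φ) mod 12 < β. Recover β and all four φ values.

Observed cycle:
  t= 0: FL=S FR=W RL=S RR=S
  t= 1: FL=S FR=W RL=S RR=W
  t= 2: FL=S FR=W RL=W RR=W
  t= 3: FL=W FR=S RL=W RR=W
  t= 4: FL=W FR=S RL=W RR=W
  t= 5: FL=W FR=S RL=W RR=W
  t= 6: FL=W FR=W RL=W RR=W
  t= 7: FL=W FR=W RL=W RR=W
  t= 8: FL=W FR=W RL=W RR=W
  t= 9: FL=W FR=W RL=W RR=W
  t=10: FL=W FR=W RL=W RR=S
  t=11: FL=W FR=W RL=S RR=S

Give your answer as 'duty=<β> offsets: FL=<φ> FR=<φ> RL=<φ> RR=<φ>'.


duty=3 offsets: FL=0 FR=9 RL=1 RR=2

duty β = stance ticks per leg = 3
FL: stance ticks = 3; W→S at t=0 → φ=0
FR: stance ticks = 3; W→S at t=3 → φ=9
RL: stance ticks = 3; W→S at t=11 → φ=1
RR: stance ticks = 3; W→S at t=10 → φ=2


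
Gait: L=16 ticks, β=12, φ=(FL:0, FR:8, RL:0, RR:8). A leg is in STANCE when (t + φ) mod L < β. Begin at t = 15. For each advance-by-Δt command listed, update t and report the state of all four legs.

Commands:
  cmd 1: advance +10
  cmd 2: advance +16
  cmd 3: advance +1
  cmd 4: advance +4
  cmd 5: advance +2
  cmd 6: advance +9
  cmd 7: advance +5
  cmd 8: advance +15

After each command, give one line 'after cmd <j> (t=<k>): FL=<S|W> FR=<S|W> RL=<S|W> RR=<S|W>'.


start t=15: FL=W FR=S RL=W RR=S
cmd 1: advance +10 → t=25, phase=(9,1,9,1) → FL=S FR=S RL=S RR=S
cmd 2: advance +16 → t=41, phase=(9,1,9,1) → FL=S FR=S RL=S RR=S
cmd 3: advance +1 → t=42, phase=(10,2,10,2) → FL=S FR=S RL=S RR=S
cmd 4: advance +4 → t=46, phase=(14,6,14,6) → FL=W FR=S RL=W RR=S
cmd 5: advance +2 → t=48, phase=(0,8,0,8) → FL=S FR=S RL=S RR=S
cmd 6: advance +9 → t=57, phase=(9,1,9,1) → FL=S FR=S RL=S RR=S
cmd 7: advance +5 → t=62, phase=(14,6,14,6) → FL=W FR=S RL=W RR=S
cmd 8: advance +15 → t=77, phase=(13,5,13,5) → FL=W FR=S RL=W RR=S

after cmd 1 (t=25): FL=S FR=S RL=S RR=S
after cmd 2 (t=41): FL=S FR=S RL=S RR=S
after cmd 3 (t=42): FL=S FR=S RL=S RR=S
after cmd 4 (t=46): FL=W FR=S RL=W RR=S
after cmd 5 (t=48): FL=S FR=S RL=S RR=S
after cmd 6 (t=57): FL=S FR=S RL=S RR=S
after cmd 7 (t=62): FL=W FR=S RL=W RR=S
after cmd 8 (t=77): FL=W FR=S RL=W RR=S


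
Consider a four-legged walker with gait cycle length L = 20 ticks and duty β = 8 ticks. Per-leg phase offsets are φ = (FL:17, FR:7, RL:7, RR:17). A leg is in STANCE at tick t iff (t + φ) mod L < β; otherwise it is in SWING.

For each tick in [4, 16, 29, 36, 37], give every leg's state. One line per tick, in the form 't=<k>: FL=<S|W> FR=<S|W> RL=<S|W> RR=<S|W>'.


t=4: phase=(1,11,11,1) vs β=8 → FL=S FR=W RL=W RR=S
t=16: phase=(13,3,3,13) vs β=8 → FL=W FR=S RL=S RR=W
t=29: phase=(6,16,16,6) vs β=8 → FL=S FR=W RL=W RR=S
t=36: phase=(13,3,3,13) vs β=8 → FL=W FR=S RL=S RR=W
t=37: phase=(14,4,4,14) vs β=8 → FL=W FR=S RL=S RR=W

t=4: FL=S FR=W RL=W RR=S
t=16: FL=W FR=S RL=S RR=W
t=29: FL=S FR=W RL=W RR=S
t=36: FL=W FR=S RL=S RR=W
t=37: FL=W FR=S RL=S RR=W


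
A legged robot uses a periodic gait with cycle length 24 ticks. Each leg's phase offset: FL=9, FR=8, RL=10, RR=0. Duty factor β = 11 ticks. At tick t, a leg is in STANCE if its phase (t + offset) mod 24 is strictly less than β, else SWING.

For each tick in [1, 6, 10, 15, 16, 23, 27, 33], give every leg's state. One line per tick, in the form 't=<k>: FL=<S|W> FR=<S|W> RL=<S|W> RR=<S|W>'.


t=1: phase=(10,9,11,1) vs β=11 → FL=S FR=S RL=W RR=S
t=6: phase=(15,14,16,6) vs β=11 → FL=W FR=W RL=W RR=S
t=10: phase=(19,18,20,10) vs β=11 → FL=W FR=W RL=W RR=S
t=15: phase=(0,23,1,15) vs β=11 → FL=S FR=W RL=S RR=W
t=16: phase=(1,0,2,16) vs β=11 → FL=S FR=S RL=S RR=W
t=23: phase=(8,7,9,23) vs β=11 → FL=S FR=S RL=S RR=W
t=27: phase=(12,11,13,3) vs β=11 → FL=W FR=W RL=W RR=S
t=33: phase=(18,17,19,9) vs β=11 → FL=W FR=W RL=W RR=S

t=1: FL=S FR=S RL=W RR=S
t=6: FL=W FR=W RL=W RR=S
t=10: FL=W FR=W RL=W RR=S
t=15: FL=S FR=W RL=S RR=W
t=16: FL=S FR=S RL=S RR=W
t=23: FL=S FR=S RL=S RR=W
t=27: FL=W FR=W RL=W RR=S
t=33: FL=W FR=W RL=W RR=S


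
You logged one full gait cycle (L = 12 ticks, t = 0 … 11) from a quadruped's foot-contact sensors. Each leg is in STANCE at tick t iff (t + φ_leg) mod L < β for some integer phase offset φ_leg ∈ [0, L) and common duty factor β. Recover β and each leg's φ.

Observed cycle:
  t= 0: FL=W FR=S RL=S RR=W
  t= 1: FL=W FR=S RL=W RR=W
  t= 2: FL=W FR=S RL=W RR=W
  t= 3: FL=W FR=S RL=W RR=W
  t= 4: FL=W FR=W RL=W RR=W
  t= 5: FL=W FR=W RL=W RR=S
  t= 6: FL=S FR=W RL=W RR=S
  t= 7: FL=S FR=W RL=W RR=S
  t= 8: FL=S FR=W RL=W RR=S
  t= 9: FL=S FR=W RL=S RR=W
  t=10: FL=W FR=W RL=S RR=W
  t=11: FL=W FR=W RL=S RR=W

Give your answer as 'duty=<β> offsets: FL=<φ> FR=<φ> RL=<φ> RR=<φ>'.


duty=4 offsets: FL=6 FR=0 RL=3 RR=7

duty β = stance ticks per leg = 4
FL: stance ticks = 4; W→S at t=6 → φ=6
FR: stance ticks = 4; W→S at t=0 → φ=0
RL: stance ticks = 4; W→S at t=9 → φ=3
RR: stance ticks = 4; W→S at t=5 → φ=7


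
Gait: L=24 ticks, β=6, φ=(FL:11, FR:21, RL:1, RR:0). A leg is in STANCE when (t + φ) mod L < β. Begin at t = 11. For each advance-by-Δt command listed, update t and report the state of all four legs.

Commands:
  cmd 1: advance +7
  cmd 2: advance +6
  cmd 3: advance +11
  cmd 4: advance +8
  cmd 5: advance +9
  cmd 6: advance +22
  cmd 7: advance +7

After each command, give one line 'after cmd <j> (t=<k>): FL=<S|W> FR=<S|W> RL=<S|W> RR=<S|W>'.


start t=11: FL=W FR=W RL=W RR=W
cmd 1: advance +7 → t=18, phase=(5,15,19,18) → FL=S FR=W RL=W RR=W
cmd 2: advance +6 → t=24, phase=(11,21,1,0) → FL=W FR=W RL=S RR=S
cmd 3: advance +11 → t=35, phase=(22,8,12,11) → FL=W FR=W RL=W RR=W
cmd 4: advance +8 → t=43, phase=(6,16,20,19) → FL=W FR=W RL=W RR=W
cmd 5: advance +9 → t=52, phase=(15,1,5,4) → FL=W FR=S RL=S RR=S
cmd 6: advance +22 → t=74, phase=(13,23,3,2) → FL=W FR=W RL=S RR=S
cmd 7: advance +7 → t=81, phase=(20,6,10,9) → FL=W FR=W RL=W RR=W

after cmd 1 (t=18): FL=S FR=W RL=W RR=W
after cmd 2 (t=24): FL=W FR=W RL=S RR=S
after cmd 3 (t=35): FL=W FR=W RL=W RR=W
after cmd 4 (t=43): FL=W FR=W RL=W RR=W
after cmd 5 (t=52): FL=W FR=S RL=S RR=S
after cmd 6 (t=74): FL=W FR=W RL=S RR=S
after cmd 7 (t=81): FL=W FR=W RL=W RR=W


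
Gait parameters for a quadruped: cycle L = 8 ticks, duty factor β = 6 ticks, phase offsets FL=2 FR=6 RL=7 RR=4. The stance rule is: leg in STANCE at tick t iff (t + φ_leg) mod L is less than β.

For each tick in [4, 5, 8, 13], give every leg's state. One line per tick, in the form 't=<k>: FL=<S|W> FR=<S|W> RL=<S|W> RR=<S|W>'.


t=4: phase=(6,2,3,0) vs β=6 → FL=W FR=S RL=S RR=S
t=5: phase=(7,3,4,1) vs β=6 → FL=W FR=S RL=S RR=S
t=8: phase=(2,6,7,4) vs β=6 → FL=S FR=W RL=W RR=S
t=13: phase=(7,3,4,1) vs β=6 → FL=W FR=S RL=S RR=S

t=4: FL=W FR=S RL=S RR=S
t=5: FL=W FR=S RL=S RR=S
t=8: FL=S FR=W RL=W RR=S
t=13: FL=W FR=S RL=S RR=S


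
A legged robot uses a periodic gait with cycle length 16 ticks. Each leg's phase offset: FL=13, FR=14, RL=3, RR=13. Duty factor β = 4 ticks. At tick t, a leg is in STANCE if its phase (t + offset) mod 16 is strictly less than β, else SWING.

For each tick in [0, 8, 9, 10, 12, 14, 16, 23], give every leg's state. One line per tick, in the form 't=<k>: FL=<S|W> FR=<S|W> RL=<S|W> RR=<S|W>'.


t=0: FL=W FR=W RL=S RR=W
t=8: FL=W FR=W RL=W RR=W
t=9: FL=W FR=W RL=W RR=W
t=10: FL=W FR=W RL=W RR=W
t=12: FL=W FR=W RL=W RR=W
t=14: FL=W FR=W RL=S RR=W
t=16: FL=W FR=W RL=S RR=W
t=23: FL=W FR=W RL=W RR=W

t=0: phase=(13,14,3,13) vs β=4 → FL=W FR=W RL=S RR=W
t=8: phase=(5,6,11,5) vs β=4 → FL=W FR=W RL=W RR=W
t=9: phase=(6,7,12,6) vs β=4 → FL=W FR=W RL=W RR=W
t=10: phase=(7,8,13,7) vs β=4 → FL=W FR=W RL=W RR=W
t=12: phase=(9,10,15,9) vs β=4 → FL=W FR=W RL=W RR=W
t=14: phase=(11,12,1,11) vs β=4 → FL=W FR=W RL=S RR=W
t=16: phase=(13,14,3,13) vs β=4 → FL=W FR=W RL=S RR=W
t=23: phase=(4,5,10,4) vs β=4 → FL=W FR=W RL=W RR=W


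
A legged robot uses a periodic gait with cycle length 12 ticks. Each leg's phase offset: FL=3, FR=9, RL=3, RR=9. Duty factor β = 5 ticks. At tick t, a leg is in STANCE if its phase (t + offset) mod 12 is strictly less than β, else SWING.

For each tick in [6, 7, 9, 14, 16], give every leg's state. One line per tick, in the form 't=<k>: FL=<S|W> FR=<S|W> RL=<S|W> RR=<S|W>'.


t=6: phase=(9,3,9,3) vs β=5 → FL=W FR=S RL=W RR=S
t=7: phase=(10,4,10,4) vs β=5 → FL=W FR=S RL=W RR=S
t=9: phase=(0,6,0,6) vs β=5 → FL=S FR=W RL=S RR=W
t=14: phase=(5,11,5,11) vs β=5 → FL=W FR=W RL=W RR=W
t=16: phase=(7,1,7,1) vs β=5 → FL=W FR=S RL=W RR=S

t=6: FL=W FR=S RL=W RR=S
t=7: FL=W FR=S RL=W RR=S
t=9: FL=S FR=W RL=S RR=W
t=14: FL=W FR=W RL=W RR=W
t=16: FL=W FR=S RL=W RR=S


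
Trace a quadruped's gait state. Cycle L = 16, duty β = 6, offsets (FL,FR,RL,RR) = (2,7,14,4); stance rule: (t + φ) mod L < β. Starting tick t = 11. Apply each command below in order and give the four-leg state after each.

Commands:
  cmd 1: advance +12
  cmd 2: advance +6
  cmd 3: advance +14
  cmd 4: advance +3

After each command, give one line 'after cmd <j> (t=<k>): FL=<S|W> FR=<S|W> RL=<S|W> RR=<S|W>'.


after cmd 1 (t=23): FL=W FR=W RL=S RR=W
after cmd 2 (t=29): FL=W FR=S RL=W RR=S
after cmd 3 (t=43): FL=W FR=S RL=W RR=W
after cmd 4 (t=46): FL=S FR=S RL=W RR=S

start t=11: FL=W FR=S RL=W RR=W
cmd 1: advance +12 → t=23, phase=(9,14,5,11) → FL=W FR=W RL=S RR=W
cmd 2: advance +6 → t=29, phase=(15,4,11,1) → FL=W FR=S RL=W RR=S
cmd 3: advance +14 → t=43, phase=(13,2,9,15) → FL=W FR=S RL=W RR=W
cmd 4: advance +3 → t=46, phase=(0,5,12,2) → FL=S FR=S RL=W RR=S


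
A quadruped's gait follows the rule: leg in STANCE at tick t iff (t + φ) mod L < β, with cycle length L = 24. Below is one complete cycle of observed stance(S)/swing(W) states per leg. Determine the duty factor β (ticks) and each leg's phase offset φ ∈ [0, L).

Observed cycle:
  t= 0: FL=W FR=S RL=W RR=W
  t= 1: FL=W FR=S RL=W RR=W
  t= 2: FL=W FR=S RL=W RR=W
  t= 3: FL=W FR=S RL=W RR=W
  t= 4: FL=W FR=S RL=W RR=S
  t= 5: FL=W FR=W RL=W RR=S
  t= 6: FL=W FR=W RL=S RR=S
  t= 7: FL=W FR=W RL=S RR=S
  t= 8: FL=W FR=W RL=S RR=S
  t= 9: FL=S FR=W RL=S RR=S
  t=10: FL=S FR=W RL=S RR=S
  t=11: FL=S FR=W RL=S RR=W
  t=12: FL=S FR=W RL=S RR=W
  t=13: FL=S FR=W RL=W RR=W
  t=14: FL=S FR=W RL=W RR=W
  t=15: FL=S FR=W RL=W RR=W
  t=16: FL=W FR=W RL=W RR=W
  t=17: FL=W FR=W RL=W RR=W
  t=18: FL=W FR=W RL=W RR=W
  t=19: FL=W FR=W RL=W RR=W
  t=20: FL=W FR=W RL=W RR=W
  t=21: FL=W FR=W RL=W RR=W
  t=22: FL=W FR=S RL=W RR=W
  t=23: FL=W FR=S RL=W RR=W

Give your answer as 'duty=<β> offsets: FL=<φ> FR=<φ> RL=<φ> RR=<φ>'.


duty=7 offsets: FL=15 FR=2 RL=18 RR=20

duty β = stance ticks per leg = 7
FL: stance ticks = 7; W→S at t=9 → φ=15
FR: stance ticks = 7; W→S at t=22 → φ=2
RL: stance ticks = 7; W→S at t=6 → φ=18
RR: stance ticks = 7; W→S at t=4 → φ=20


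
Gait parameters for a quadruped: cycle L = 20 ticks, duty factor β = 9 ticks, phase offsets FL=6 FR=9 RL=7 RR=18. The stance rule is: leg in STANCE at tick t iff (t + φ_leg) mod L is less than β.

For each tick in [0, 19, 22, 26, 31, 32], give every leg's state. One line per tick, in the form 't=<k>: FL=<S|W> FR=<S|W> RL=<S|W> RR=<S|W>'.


t=0: FL=S FR=W RL=S RR=W
t=19: FL=S FR=S RL=S RR=W
t=22: FL=S FR=W RL=W RR=S
t=26: FL=W FR=W RL=W RR=S
t=31: FL=W FR=S RL=W RR=W
t=32: FL=W FR=S RL=W RR=W

t=0: phase=(6,9,7,18) vs β=9 → FL=S FR=W RL=S RR=W
t=19: phase=(5,8,6,17) vs β=9 → FL=S FR=S RL=S RR=W
t=22: phase=(8,11,9,0) vs β=9 → FL=S FR=W RL=W RR=S
t=26: phase=(12,15,13,4) vs β=9 → FL=W FR=W RL=W RR=S
t=31: phase=(17,0,18,9) vs β=9 → FL=W FR=S RL=W RR=W
t=32: phase=(18,1,19,10) vs β=9 → FL=W FR=S RL=W RR=W


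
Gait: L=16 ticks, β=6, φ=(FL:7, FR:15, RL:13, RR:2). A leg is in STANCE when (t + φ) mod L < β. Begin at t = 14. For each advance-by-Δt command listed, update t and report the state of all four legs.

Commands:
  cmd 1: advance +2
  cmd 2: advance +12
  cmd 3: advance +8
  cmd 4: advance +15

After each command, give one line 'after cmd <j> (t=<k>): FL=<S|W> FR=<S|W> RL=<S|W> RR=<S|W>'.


start t=14: FL=S FR=W RL=W RR=S
cmd 1: advance +2 → t=16, phase=(7,15,13,2) → FL=W FR=W RL=W RR=S
cmd 2: advance +12 → t=28, phase=(3,11,9,14) → FL=S FR=W RL=W RR=W
cmd 3: advance +8 → t=36, phase=(11,3,1,6) → FL=W FR=S RL=S RR=W
cmd 4: advance +15 → t=51, phase=(10,2,0,5) → FL=W FR=S RL=S RR=S

after cmd 1 (t=16): FL=W FR=W RL=W RR=S
after cmd 2 (t=28): FL=S FR=W RL=W RR=W
after cmd 3 (t=36): FL=W FR=S RL=S RR=W
after cmd 4 (t=51): FL=W FR=S RL=S RR=S


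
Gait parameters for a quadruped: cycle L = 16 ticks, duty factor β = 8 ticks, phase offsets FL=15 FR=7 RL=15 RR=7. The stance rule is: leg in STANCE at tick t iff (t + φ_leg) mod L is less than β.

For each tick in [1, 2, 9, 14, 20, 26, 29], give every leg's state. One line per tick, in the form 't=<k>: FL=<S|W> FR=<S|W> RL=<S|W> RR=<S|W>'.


t=1: FL=S FR=W RL=S RR=W
t=2: FL=S FR=W RL=S RR=W
t=9: FL=W FR=S RL=W RR=S
t=14: FL=W FR=S RL=W RR=S
t=20: FL=S FR=W RL=S RR=W
t=26: FL=W FR=S RL=W RR=S
t=29: FL=W FR=S RL=W RR=S

t=1: phase=(0,8,0,8) vs β=8 → FL=S FR=W RL=S RR=W
t=2: phase=(1,9,1,9) vs β=8 → FL=S FR=W RL=S RR=W
t=9: phase=(8,0,8,0) vs β=8 → FL=W FR=S RL=W RR=S
t=14: phase=(13,5,13,5) vs β=8 → FL=W FR=S RL=W RR=S
t=20: phase=(3,11,3,11) vs β=8 → FL=S FR=W RL=S RR=W
t=26: phase=(9,1,9,1) vs β=8 → FL=W FR=S RL=W RR=S
t=29: phase=(12,4,12,4) vs β=8 → FL=W FR=S RL=W RR=S


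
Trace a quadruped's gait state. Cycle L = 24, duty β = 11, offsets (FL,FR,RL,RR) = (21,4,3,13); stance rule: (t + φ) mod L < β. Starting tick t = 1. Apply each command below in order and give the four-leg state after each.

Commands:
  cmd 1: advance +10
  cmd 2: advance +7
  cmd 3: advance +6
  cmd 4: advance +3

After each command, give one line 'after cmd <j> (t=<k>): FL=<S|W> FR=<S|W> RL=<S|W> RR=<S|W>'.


after cmd 1 (t=11): FL=S FR=W RL=W RR=S
after cmd 2 (t=18): FL=W FR=W RL=W RR=S
after cmd 3 (t=24): FL=W FR=S RL=S RR=W
after cmd 4 (t=27): FL=S FR=S RL=S RR=W

start t=1: FL=W FR=S RL=S RR=W
cmd 1: advance +10 → t=11, phase=(8,15,14,0) → FL=S FR=W RL=W RR=S
cmd 2: advance +7 → t=18, phase=(15,22,21,7) → FL=W FR=W RL=W RR=S
cmd 3: advance +6 → t=24, phase=(21,4,3,13) → FL=W FR=S RL=S RR=W
cmd 4: advance +3 → t=27, phase=(0,7,6,16) → FL=S FR=S RL=S RR=W


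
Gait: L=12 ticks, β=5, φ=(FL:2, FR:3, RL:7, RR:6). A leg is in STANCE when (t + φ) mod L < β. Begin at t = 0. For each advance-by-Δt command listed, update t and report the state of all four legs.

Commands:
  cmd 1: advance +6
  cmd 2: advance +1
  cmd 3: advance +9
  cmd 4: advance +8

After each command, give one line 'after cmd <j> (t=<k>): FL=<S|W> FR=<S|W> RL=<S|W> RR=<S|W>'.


start t=0: FL=S FR=S RL=W RR=W
cmd 1: advance +6 → t=6, phase=(8,9,1,0) → FL=W FR=W RL=S RR=S
cmd 2: advance +1 → t=7, phase=(9,10,2,1) → FL=W FR=W RL=S RR=S
cmd 3: advance +9 → t=16, phase=(6,7,11,10) → FL=W FR=W RL=W RR=W
cmd 4: advance +8 → t=24, phase=(2,3,7,6) → FL=S FR=S RL=W RR=W

after cmd 1 (t=6): FL=W FR=W RL=S RR=S
after cmd 2 (t=7): FL=W FR=W RL=S RR=S
after cmd 3 (t=16): FL=W FR=W RL=W RR=W
after cmd 4 (t=24): FL=S FR=S RL=W RR=W


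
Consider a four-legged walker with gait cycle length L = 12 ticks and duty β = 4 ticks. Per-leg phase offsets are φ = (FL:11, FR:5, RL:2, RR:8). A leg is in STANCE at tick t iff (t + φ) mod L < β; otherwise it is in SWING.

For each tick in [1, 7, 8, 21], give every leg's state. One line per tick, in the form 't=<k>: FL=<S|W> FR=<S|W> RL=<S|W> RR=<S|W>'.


t=1: phase=(0,6,3,9) vs β=4 → FL=S FR=W RL=S RR=W
t=7: phase=(6,0,9,3) vs β=4 → FL=W FR=S RL=W RR=S
t=8: phase=(7,1,10,4) vs β=4 → FL=W FR=S RL=W RR=W
t=21: phase=(8,2,11,5) vs β=4 → FL=W FR=S RL=W RR=W

t=1: FL=S FR=W RL=S RR=W
t=7: FL=W FR=S RL=W RR=S
t=8: FL=W FR=S RL=W RR=W
t=21: FL=W FR=S RL=W RR=W


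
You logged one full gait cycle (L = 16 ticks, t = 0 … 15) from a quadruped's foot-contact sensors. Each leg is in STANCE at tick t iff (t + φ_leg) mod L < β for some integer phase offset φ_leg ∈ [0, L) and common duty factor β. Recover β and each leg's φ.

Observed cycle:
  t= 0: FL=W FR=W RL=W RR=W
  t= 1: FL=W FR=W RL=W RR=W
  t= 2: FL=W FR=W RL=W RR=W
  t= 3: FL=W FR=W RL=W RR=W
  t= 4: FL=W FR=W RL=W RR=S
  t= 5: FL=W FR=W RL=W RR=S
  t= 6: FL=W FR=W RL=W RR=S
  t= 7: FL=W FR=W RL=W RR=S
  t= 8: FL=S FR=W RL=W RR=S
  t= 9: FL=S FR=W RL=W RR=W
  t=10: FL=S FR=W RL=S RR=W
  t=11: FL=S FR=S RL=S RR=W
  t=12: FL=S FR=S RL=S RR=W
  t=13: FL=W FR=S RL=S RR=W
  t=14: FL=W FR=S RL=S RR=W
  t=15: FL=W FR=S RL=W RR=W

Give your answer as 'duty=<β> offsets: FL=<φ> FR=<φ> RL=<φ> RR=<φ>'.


duty=5 offsets: FL=8 FR=5 RL=6 RR=12

duty β = stance ticks per leg = 5
FL: stance ticks = 5; W→S at t=8 → φ=8
FR: stance ticks = 5; W→S at t=11 → φ=5
RL: stance ticks = 5; W→S at t=10 → φ=6
RR: stance ticks = 5; W→S at t=4 → φ=12


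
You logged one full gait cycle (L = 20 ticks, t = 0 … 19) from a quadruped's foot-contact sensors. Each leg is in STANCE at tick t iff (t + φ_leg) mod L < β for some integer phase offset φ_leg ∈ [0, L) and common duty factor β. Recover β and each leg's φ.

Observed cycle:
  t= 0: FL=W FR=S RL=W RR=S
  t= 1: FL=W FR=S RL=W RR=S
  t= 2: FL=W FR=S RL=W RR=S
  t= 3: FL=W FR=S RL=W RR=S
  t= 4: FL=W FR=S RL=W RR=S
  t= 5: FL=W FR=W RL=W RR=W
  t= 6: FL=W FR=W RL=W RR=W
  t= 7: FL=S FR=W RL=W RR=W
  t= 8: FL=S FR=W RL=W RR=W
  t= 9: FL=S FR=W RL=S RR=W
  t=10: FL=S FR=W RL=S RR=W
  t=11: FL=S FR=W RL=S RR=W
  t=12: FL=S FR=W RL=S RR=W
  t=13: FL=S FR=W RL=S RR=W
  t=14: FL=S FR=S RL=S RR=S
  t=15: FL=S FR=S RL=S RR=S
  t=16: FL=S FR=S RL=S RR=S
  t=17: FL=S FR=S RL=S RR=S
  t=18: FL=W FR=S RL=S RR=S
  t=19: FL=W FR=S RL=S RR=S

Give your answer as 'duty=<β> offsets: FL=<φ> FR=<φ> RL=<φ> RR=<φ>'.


duty β = stance ticks per leg = 11
FL: stance ticks = 11; W→S at t=7 → φ=13
FR: stance ticks = 11; W→S at t=14 → φ=6
RL: stance ticks = 11; W→S at t=9 → φ=11
RR: stance ticks = 11; W→S at t=14 → φ=6

duty=11 offsets: FL=13 FR=6 RL=11 RR=6


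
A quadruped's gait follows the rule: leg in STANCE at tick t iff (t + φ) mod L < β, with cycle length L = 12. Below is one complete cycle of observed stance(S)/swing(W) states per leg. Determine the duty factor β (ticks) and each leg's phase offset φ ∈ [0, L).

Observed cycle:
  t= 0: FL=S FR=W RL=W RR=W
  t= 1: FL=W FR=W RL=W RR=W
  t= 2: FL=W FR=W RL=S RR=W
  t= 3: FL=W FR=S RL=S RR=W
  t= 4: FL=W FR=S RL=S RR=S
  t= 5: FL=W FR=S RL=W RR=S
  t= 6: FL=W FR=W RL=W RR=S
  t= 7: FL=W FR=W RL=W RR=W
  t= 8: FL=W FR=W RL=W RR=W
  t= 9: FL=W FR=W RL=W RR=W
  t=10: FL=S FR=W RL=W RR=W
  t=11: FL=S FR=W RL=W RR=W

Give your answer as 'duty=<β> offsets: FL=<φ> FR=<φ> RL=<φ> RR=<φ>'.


duty β = stance ticks per leg = 3
FL: stance ticks = 3; W→S at t=10 → φ=2
FR: stance ticks = 3; W→S at t=3 → φ=9
RL: stance ticks = 3; W→S at t=2 → φ=10
RR: stance ticks = 3; W→S at t=4 → φ=8

duty=3 offsets: FL=2 FR=9 RL=10 RR=8


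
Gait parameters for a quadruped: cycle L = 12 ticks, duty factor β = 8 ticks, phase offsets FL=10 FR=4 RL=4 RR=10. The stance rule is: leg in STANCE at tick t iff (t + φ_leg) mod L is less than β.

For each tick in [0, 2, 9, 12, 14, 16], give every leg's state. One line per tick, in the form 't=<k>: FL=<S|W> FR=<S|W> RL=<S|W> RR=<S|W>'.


t=0: FL=W FR=S RL=S RR=W
t=2: FL=S FR=S RL=S RR=S
t=9: FL=S FR=S RL=S RR=S
t=12: FL=W FR=S RL=S RR=W
t=14: FL=S FR=S RL=S RR=S
t=16: FL=S FR=W RL=W RR=S

t=0: phase=(10,4,4,10) vs β=8 → FL=W FR=S RL=S RR=W
t=2: phase=(0,6,6,0) vs β=8 → FL=S FR=S RL=S RR=S
t=9: phase=(7,1,1,7) vs β=8 → FL=S FR=S RL=S RR=S
t=12: phase=(10,4,4,10) vs β=8 → FL=W FR=S RL=S RR=W
t=14: phase=(0,6,6,0) vs β=8 → FL=S FR=S RL=S RR=S
t=16: phase=(2,8,8,2) vs β=8 → FL=S FR=W RL=W RR=S


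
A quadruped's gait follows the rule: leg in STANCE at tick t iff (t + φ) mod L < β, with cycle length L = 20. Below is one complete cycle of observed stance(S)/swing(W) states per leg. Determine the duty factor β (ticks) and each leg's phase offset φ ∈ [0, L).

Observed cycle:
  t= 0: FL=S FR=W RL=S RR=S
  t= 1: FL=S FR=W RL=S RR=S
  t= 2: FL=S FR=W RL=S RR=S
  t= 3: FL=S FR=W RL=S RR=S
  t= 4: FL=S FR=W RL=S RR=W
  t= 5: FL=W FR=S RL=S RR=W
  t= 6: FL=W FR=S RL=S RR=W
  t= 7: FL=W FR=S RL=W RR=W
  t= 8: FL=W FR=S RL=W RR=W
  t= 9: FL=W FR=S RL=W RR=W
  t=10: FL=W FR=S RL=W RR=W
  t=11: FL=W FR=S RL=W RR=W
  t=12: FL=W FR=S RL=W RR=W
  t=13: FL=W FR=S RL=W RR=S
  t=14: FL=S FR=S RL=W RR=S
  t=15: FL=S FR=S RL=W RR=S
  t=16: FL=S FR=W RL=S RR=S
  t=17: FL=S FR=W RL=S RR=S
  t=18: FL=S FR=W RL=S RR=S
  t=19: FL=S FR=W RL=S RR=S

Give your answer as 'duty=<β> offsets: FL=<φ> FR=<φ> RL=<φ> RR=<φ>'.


duty β = stance ticks per leg = 11
FL: stance ticks = 11; W→S at t=14 → φ=6
FR: stance ticks = 11; W→S at t=5 → φ=15
RL: stance ticks = 11; W→S at t=16 → φ=4
RR: stance ticks = 11; W→S at t=13 → φ=7

duty=11 offsets: FL=6 FR=15 RL=4 RR=7


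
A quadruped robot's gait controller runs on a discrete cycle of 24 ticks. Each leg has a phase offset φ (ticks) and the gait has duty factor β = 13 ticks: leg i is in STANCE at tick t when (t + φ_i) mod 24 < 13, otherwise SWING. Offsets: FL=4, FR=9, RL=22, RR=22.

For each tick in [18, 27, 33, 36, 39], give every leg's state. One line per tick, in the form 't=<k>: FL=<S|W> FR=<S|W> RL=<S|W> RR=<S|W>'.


t=18: phase=(22,3,16,16) vs β=13 → FL=W FR=S RL=W RR=W
t=27: phase=(7,12,1,1) vs β=13 → FL=S FR=S RL=S RR=S
t=33: phase=(13,18,7,7) vs β=13 → FL=W FR=W RL=S RR=S
t=36: phase=(16,21,10,10) vs β=13 → FL=W FR=W RL=S RR=S
t=39: phase=(19,0,13,13) vs β=13 → FL=W FR=S RL=W RR=W

t=18: FL=W FR=S RL=W RR=W
t=27: FL=S FR=S RL=S RR=S
t=33: FL=W FR=W RL=S RR=S
t=36: FL=W FR=W RL=S RR=S
t=39: FL=W FR=S RL=W RR=W


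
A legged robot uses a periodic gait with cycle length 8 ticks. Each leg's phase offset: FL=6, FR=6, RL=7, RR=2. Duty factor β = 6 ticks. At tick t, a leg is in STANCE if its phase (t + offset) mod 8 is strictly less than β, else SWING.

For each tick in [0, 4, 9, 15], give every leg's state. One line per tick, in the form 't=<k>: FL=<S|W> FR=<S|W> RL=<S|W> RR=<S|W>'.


t=0: phase=(6,6,7,2) vs β=6 → FL=W FR=W RL=W RR=S
t=4: phase=(2,2,3,6) vs β=6 → FL=S FR=S RL=S RR=W
t=9: phase=(7,7,0,3) vs β=6 → FL=W FR=W RL=S RR=S
t=15: phase=(5,5,6,1) vs β=6 → FL=S FR=S RL=W RR=S

t=0: FL=W FR=W RL=W RR=S
t=4: FL=S FR=S RL=S RR=W
t=9: FL=W FR=W RL=S RR=S
t=15: FL=S FR=S RL=W RR=S


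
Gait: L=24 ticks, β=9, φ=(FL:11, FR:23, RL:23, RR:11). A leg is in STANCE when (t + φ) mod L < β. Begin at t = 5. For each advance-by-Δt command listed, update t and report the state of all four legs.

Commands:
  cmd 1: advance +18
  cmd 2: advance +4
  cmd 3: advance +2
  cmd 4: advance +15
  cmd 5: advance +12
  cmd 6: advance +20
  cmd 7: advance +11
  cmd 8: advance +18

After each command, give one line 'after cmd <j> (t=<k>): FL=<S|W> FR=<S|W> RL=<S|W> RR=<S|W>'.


after cmd 1 (t=23): FL=W FR=W RL=W RR=W
after cmd 2 (t=27): FL=W FR=S RL=S RR=W
after cmd 3 (t=29): FL=W FR=S RL=S RR=W
after cmd 4 (t=44): FL=S FR=W RL=W RR=S
after cmd 5 (t=56): FL=W FR=S RL=S RR=W
after cmd 6 (t=76): FL=W FR=S RL=S RR=W
after cmd 7 (t=87): FL=S FR=W RL=W RR=S
after cmd 8 (t=105): FL=W FR=S RL=S RR=W

start t=5: FL=W FR=S RL=S RR=W
cmd 1: advance +18 → t=23, phase=(10,22,22,10) → FL=W FR=W RL=W RR=W
cmd 2: advance +4 → t=27, phase=(14,2,2,14) → FL=W FR=S RL=S RR=W
cmd 3: advance +2 → t=29, phase=(16,4,4,16) → FL=W FR=S RL=S RR=W
cmd 4: advance +15 → t=44, phase=(7,19,19,7) → FL=S FR=W RL=W RR=S
cmd 5: advance +12 → t=56, phase=(19,7,7,19) → FL=W FR=S RL=S RR=W
cmd 6: advance +20 → t=76, phase=(15,3,3,15) → FL=W FR=S RL=S RR=W
cmd 7: advance +11 → t=87, phase=(2,14,14,2) → FL=S FR=W RL=W RR=S
cmd 8: advance +18 → t=105, phase=(20,8,8,20) → FL=W FR=S RL=S RR=W


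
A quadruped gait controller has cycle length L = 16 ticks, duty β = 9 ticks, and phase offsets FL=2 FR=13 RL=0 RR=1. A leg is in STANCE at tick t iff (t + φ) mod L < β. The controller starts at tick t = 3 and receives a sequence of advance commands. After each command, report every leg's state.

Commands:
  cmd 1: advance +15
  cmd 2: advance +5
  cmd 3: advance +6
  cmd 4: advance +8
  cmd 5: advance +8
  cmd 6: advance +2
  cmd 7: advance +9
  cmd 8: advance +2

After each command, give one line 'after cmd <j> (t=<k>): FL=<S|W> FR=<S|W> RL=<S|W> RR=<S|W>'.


start t=3: FL=S FR=S RL=S RR=S
cmd 1: advance +15 → t=18, phase=(4,15,2,3) → FL=S FR=W RL=S RR=S
cmd 2: advance +5 → t=23, phase=(9,4,7,8) → FL=W FR=S RL=S RR=S
cmd 3: advance +6 → t=29, phase=(15,10,13,14) → FL=W FR=W RL=W RR=W
cmd 4: advance +8 → t=37, phase=(7,2,5,6) → FL=S FR=S RL=S RR=S
cmd 5: advance +8 → t=45, phase=(15,10,13,14) → FL=W FR=W RL=W RR=W
cmd 6: advance +2 → t=47, phase=(1,12,15,0) → FL=S FR=W RL=W RR=S
cmd 7: advance +9 → t=56, phase=(10,5,8,9) → FL=W FR=S RL=S RR=W
cmd 8: advance +2 → t=58, phase=(12,7,10,11) → FL=W FR=S RL=W RR=W

after cmd 1 (t=18): FL=S FR=W RL=S RR=S
after cmd 2 (t=23): FL=W FR=S RL=S RR=S
after cmd 3 (t=29): FL=W FR=W RL=W RR=W
after cmd 4 (t=37): FL=S FR=S RL=S RR=S
after cmd 5 (t=45): FL=W FR=W RL=W RR=W
after cmd 6 (t=47): FL=S FR=W RL=W RR=S
after cmd 7 (t=56): FL=W FR=S RL=S RR=W
after cmd 8 (t=58): FL=W FR=S RL=W RR=W


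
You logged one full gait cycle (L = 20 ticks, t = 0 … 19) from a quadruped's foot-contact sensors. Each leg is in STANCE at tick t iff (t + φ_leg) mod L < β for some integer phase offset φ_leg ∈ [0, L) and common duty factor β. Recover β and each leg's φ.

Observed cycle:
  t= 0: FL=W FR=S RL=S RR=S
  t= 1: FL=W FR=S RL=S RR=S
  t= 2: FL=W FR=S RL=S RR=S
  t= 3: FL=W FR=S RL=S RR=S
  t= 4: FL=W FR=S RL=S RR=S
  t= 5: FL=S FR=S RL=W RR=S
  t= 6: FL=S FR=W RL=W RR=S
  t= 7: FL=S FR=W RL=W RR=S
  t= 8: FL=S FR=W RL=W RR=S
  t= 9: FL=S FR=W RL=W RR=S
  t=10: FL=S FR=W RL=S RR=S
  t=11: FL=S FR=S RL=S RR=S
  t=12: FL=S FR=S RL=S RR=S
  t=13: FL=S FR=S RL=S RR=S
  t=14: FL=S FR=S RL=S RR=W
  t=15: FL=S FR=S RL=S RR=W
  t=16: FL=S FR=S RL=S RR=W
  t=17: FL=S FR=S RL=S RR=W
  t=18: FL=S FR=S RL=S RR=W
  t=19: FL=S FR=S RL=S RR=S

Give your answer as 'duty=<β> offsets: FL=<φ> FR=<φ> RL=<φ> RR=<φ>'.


duty β = stance ticks per leg = 15
FL: stance ticks = 15; W→S at t=5 → φ=15
FR: stance ticks = 15; W→S at t=11 → φ=9
RL: stance ticks = 15; W→S at t=10 → φ=10
RR: stance ticks = 15; W→S at t=19 → φ=1

duty=15 offsets: FL=15 FR=9 RL=10 RR=1


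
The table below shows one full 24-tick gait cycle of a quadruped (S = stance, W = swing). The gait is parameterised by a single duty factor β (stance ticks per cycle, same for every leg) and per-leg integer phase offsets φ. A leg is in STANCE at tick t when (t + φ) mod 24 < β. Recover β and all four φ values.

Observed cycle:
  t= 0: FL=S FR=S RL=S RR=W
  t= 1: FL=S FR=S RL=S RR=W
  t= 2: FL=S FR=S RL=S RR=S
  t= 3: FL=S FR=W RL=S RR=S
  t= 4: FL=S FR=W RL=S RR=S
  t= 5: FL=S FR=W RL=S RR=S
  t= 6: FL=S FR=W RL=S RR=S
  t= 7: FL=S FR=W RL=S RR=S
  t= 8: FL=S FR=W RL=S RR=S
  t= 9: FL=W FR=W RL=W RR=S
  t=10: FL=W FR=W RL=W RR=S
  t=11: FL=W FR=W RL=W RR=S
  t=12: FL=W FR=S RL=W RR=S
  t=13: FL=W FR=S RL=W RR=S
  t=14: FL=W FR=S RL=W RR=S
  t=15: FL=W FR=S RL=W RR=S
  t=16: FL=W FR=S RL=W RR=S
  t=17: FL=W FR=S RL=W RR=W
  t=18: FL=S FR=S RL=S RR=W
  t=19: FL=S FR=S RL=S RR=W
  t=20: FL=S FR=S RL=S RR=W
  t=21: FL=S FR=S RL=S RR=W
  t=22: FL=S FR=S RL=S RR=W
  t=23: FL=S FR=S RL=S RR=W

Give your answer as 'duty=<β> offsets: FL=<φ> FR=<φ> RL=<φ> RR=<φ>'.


duty β = stance ticks per leg = 15
FL: stance ticks = 15; W→S at t=18 → φ=6
FR: stance ticks = 15; W→S at t=12 → φ=12
RL: stance ticks = 15; W→S at t=18 → φ=6
RR: stance ticks = 15; W→S at t=2 → φ=22

duty=15 offsets: FL=6 FR=12 RL=6 RR=22


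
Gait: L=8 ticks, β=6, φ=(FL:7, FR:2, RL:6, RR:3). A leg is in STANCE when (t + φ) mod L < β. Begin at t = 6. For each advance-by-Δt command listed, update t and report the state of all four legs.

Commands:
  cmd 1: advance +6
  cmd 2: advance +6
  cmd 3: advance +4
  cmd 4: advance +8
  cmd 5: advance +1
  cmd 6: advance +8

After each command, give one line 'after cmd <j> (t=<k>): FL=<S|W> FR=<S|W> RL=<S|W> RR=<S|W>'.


after cmd 1 (t=12): FL=S FR=W RL=S RR=W
after cmd 2 (t=18): FL=S FR=S RL=S RR=S
after cmd 3 (t=22): FL=S FR=S RL=S RR=S
after cmd 4 (t=30): FL=S FR=S RL=S RR=S
after cmd 5 (t=31): FL=W FR=S RL=S RR=S
after cmd 6 (t=39): FL=W FR=S RL=S RR=S

start t=6: FL=S FR=S RL=S RR=S
cmd 1: advance +6 → t=12, phase=(3,6,2,7) → FL=S FR=W RL=S RR=W
cmd 2: advance +6 → t=18, phase=(1,4,0,5) → FL=S FR=S RL=S RR=S
cmd 3: advance +4 → t=22, phase=(5,0,4,1) → FL=S FR=S RL=S RR=S
cmd 4: advance +8 → t=30, phase=(5,0,4,1) → FL=S FR=S RL=S RR=S
cmd 5: advance +1 → t=31, phase=(6,1,5,2) → FL=W FR=S RL=S RR=S
cmd 6: advance +8 → t=39, phase=(6,1,5,2) → FL=W FR=S RL=S RR=S


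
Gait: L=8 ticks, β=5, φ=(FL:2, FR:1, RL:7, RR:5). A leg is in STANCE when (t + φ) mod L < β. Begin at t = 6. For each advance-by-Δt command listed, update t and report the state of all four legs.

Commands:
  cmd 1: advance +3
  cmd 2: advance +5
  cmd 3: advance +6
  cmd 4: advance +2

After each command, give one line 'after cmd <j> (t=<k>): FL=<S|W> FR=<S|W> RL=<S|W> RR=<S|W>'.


after cmd 1 (t=9): FL=S FR=S RL=S RR=W
after cmd 2 (t=14): FL=S FR=W RL=W RR=S
after cmd 3 (t=20): FL=W FR=W RL=S RR=S
after cmd 4 (t=22): FL=S FR=W RL=W RR=S

start t=6: FL=S FR=W RL=W RR=S
cmd 1: advance +3 → t=9, phase=(3,2,0,6) → FL=S FR=S RL=S RR=W
cmd 2: advance +5 → t=14, phase=(0,7,5,3) → FL=S FR=W RL=W RR=S
cmd 3: advance +6 → t=20, phase=(6,5,3,1) → FL=W FR=W RL=S RR=S
cmd 4: advance +2 → t=22, phase=(0,7,5,3) → FL=S FR=W RL=W RR=S


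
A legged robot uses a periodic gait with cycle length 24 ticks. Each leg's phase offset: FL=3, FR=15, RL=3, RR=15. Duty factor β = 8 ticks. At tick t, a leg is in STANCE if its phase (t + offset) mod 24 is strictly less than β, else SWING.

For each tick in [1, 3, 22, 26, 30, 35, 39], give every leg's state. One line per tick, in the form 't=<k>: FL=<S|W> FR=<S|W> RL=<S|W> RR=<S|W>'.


t=1: FL=S FR=W RL=S RR=W
t=3: FL=S FR=W RL=S RR=W
t=22: FL=S FR=W RL=S RR=W
t=26: FL=S FR=W RL=S RR=W
t=30: FL=W FR=W RL=W RR=W
t=35: FL=W FR=S RL=W RR=S
t=39: FL=W FR=S RL=W RR=S

t=1: phase=(4,16,4,16) vs β=8 → FL=S FR=W RL=S RR=W
t=3: phase=(6,18,6,18) vs β=8 → FL=S FR=W RL=S RR=W
t=22: phase=(1,13,1,13) vs β=8 → FL=S FR=W RL=S RR=W
t=26: phase=(5,17,5,17) vs β=8 → FL=S FR=W RL=S RR=W
t=30: phase=(9,21,9,21) vs β=8 → FL=W FR=W RL=W RR=W
t=35: phase=(14,2,14,2) vs β=8 → FL=W FR=S RL=W RR=S
t=39: phase=(18,6,18,6) vs β=8 → FL=W FR=S RL=W RR=S


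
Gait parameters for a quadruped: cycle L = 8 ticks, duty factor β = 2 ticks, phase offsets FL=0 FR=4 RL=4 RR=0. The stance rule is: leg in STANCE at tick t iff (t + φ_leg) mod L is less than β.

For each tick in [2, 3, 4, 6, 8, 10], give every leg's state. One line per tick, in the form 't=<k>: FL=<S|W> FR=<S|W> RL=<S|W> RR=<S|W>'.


t=2: FL=W FR=W RL=W RR=W
t=3: FL=W FR=W RL=W RR=W
t=4: FL=W FR=S RL=S RR=W
t=6: FL=W FR=W RL=W RR=W
t=8: FL=S FR=W RL=W RR=S
t=10: FL=W FR=W RL=W RR=W

t=2: phase=(2,6,6,2) vs β=2 → FL=W FR=W RL=W RR=W
t=3: phase=(3,7,7,3) vs β=2 → FL=W FR=W RL=W RR=W
t=4: phase=(4,0,0,4) vs β=2 → FL=W FR=S RL=S RR=W
t=6: phase=(6,2,2,6) vs β=2 → FL=W FR=W RL=W RR=W
t=8: phase=(0,4,4,0) vs β=2 → FL=S FR=W RL=W RR=S
t=10: phase=(2,6,6,2) vs β=2 → FL=W FR=W RL=W RR=W


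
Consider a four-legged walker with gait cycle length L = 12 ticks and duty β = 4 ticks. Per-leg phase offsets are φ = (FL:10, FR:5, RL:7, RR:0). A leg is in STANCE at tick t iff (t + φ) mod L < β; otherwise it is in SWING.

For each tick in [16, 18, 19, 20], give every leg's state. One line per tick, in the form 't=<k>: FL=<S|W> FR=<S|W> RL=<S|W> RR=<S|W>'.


t=16: FL=S FR=W RL=W RR=W
t=18: FL=W FR=W RL=S RR=W
t=19: FL=W FR=S RL=S RR=W
t=20: FL=W FR=S RL=S RR=W

t=16: phase=(2,9,11,4) vs β=4 → FL=S FR=W RL=W RR=W
t=18: phase=(4,11,1,6) vs β=4 → FL=W FR=W RL=S RR=W
t=19: phase=(5,0,2,7) vs β=4 → FL=W FR=S RL=S RR=W
t=20: phase=(6,1,3,8) vs β=4 → FL=W FR=S RL=S RR=W


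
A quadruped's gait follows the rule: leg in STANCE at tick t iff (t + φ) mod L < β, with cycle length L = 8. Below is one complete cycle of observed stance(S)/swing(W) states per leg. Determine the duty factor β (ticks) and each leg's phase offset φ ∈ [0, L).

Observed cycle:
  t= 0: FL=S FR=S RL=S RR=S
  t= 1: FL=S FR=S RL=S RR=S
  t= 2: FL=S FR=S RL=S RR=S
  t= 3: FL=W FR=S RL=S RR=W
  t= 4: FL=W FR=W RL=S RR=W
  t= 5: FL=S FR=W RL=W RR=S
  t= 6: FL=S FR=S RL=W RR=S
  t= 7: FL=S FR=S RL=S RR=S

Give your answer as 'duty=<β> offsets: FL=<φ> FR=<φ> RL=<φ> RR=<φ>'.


duty=6 offsets: FL=3 FR=2 RL=1 RR=3

duty β = stance ticks per leg = 6
FL: stance ticks = 6; W→S at t=5 → φ=3
FR: stance ticks = 6; W→S at t=6 → φ=2
RL: stance ticks = 6; W→S at t=7 → φ=1
RR: stance ticks = 6; W→S at t=5 → φ=3
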